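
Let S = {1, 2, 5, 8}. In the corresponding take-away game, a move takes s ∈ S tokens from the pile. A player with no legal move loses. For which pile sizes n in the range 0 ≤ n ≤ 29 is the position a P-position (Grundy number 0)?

0, 3, 6, 9, 12, 15, 18, 21, 24, 27

G(0) = 0
G(1) = mex{0} = 1
G(2) = mex{1,0} = 2
G(3) = mex{2,1} = 0
G(4) = mex{0,2} = 1
G(5) = mex{1,0,0} = 2
G(6) = mex{2,1,1} = 0
G(7) = mex{0,2,2} = 1
G(8) = mex{1,0,0,0} = 2
G(9) = mex{2,1,1,1} = 0
G(10) = mex{0,2,2,2} = 1
G(11) = mex{1,0,0,0} = 2
G(12) = mex{2,1,1,1} = 0
G(13) = mex{0,2,2,2} = 1
G(14) = mex{1,0,0,0} = 2
G(15) = mex{2,1,1,1} = 0
G(16) = mex{0,2,2,2} = 1
G(17) = mex{1,0,0,0} = 2
G(18) = mex{2,1,1,1} = 0
G(19) = mex{0,2,2,2} = 1
G(20) = mex{1,0,0,0} = 2
G(21) = mex{2,1,1,1} = 0
G(22) = mex{0,2,2,2} = 1
G(23) = mex{1,0,0,0} = 2
G(24) = mex{2,1,1,1} = 0
G(25) = mex{0,2,2,2} = 1
G(26) = mex{1,0,0,0} = 2
G(27) = mex{2,1,1,1} = 0
G(28) = mex{0,2,2,2} = 1
G(29) = mex{1,0,0,0} = 2
P-positions are exactly the n with G(n) = 0.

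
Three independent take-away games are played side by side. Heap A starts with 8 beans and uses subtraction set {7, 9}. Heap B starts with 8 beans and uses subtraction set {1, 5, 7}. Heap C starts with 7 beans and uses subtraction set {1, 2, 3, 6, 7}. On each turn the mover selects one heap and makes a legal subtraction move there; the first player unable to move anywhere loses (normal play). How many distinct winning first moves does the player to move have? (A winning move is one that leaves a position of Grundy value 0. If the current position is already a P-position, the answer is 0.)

2

Heap A, S = {7, 9}:
n : 0 1 2 3 4 5 6 7 8
G : 0 0 0 0 0 0 0 1 1
G_A(8) = 1.
Heap B, S = {1, 5, 7}:
n : 0 1 2 3 4 5 6 7 8
G : 0 1 0 1 0 1 0 1 0
G_B(8) = 0.
Heap C, S = {1, 2, 3, 6, 7}:
G(0) = 0
G(1) = mex{0} = 1
G(2) = mex{1,0} = 2
G(3) = mex{2,1,0} = 3
G(4) = mex{3,2,1} = 0
G(5) = mex{0,3,2} = 1
G(6) = mex{1,0,3,0} = 2
G(7) = mex{2,1,0,1,0} = 3
G_C(7) = 3.
Combined Grundy value = 1 ⊕ 0 ⊕ 3 = 2.
A winning move leaves total XOR = 0, i.e. changes one component's Grundy value g to g ⊕ X where X is the current total.
Heap A: need g' = 1⊕2 = 3. Options: 8−7→G=0. Hits: 0.
Heap B: need g' = 0⊕2 = 2. Options: 8−1→G=1, 8−5→G=1, 8−7→G=1. Hits: 0.
Heap C: need g' = 3⊕2 = 1. Options: 7−1→G=2, 7−2→G=1, 7−3→G=0, 7−6→G=1, 7−7→G=0. Hits: 2.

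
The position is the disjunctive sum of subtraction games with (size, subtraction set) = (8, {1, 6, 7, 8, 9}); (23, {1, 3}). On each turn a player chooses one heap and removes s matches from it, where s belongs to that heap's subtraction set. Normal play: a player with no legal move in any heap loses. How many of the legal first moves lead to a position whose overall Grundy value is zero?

1

Heap A, S = {1, 6, 7, 8, 9}:
n : 0 1 2 3 4 5 6 7 8
G : 0 1 0 1 0 1 2 3 2
G_A(8) = 2.
Heap B, S = {1, 3}:
G(0) = 0
G(1) = mex{0} = 1
G(2) = mex{1} = 0
G(3) = mex{0,0} = 1
G(4) = mex{1,1} = 0
G(5) = mex{0,0} = 1
G(6) = mex{1,1} = 0
G(7) = mex{0,0} = 1
G(8) = mex{1,1} = 0
G(9) = mex{0,0} = 1
G(10) = mex{1,1} = 0
G(11) = mex{0,0} = 1
G(12) = mex{1,1} = 0
G(13) = mex{0,0} = 1
G(14) = mex{1,1} = 0
G(15) = mex{0,0} = 1
G(16) = mex{1,1} = 0
G(17) = mex{0,0} = 1
G(18) = mex{1,1} = 0
G(19) = mex{0,0} = 1
G(20) = mex{1,1} = 0
G(21) = mex{0,0} = 1
G(22) = mex{1,1} = 0
G(23) = mex{0,0} = 1
G_B(23) = 1.
Combined Grundy value = 2 ⊕ 1 = 3.
A winning move leaves total XOR = 0, i.e. changes one component's Grundy value g to g ⊕ X where X is the current total.
Heap A: need g' = 2⊕3 = 1. Options: 8−1→G=3, 8−6→G=0, 8−7→G=1, 8−8→G=0. Hits: 1.
Heap B: need g' = 1⊕3 = 2. Options: 23−1→G=0, 23−3→G=0. Hits: 0.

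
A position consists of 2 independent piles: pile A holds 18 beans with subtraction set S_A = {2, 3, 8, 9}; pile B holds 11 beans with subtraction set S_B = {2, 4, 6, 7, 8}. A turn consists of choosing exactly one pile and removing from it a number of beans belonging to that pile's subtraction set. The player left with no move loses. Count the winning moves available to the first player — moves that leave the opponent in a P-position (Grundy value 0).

2

Pile A, S = {2, 3, 8, 9}:
G(0) = 0
G(1) = mex{} = 0
G(2) = mex{0} = 1
G(3) = mex{0,0} = 1
G(4) = mex{1,0} = 2
G(5) = mex{1,1} = 0
G(6) = mex{2,1} = 0
G(7) = mex{0,2} = 1
G(8) = mex{0,0,0} = 1
G(9) = mex{1,0,0,0} = 2
G(10) = mex{1,1,1,0} = 2
G(11) = mex{2,1,1,1} = 0
G(12) = mex{2,2,2,1} = 0
G(13) = mex{0,2,0,2} = 1
G(14) = mex{0,0,0,0} = 1
G(15) = mex{1,0,1,0} = 2
G(16) = mex{1,1,1,1} = 0
G(17) = mex{2,1,2,1} = 0
G(18) = mex{0,2,2,2} = 1
G_A(18) = 1.
Pile B, S = {2, 4, 6, 7, 8}:
G(0) = 0
G(1) = mex{} = 0
G(2) = mex{0} = 1
G(3) = mex{0} = 1
G(4) = mex{1,0} = 2
G(5) = mex{1,0} = 2
G(6) = mex{2,1,0} = 3
G(7) = mex{2,1,0,0} = 3
G(8) = mex{3,2,1,0,0} = 4
G(9) = mex{3,2,1,1,0} = 4
G(10) = mex{4,3,2,1,1} = 0
G(11) = mex{4,3,2,2,1} = 0
G_B(11) = 0.
Combined Grundy value = 1 ⊕ 0 = 1.
A winning move leaves total XOR = 0, i.e. changes one component's Grundy value g to g ⊕ X where X is the current total.
Pile A: need g' = 1⊕1 = 0. Options: 18−2→G=0, 18−3→G=2, 18−8→G=2, 18−9→G=2. Hits: 1.
Pile B: need g' = 0⊕1 = 1. Options: 11−2→G=4, 11−4→G=3, 11−6→G=2, 11−7→G=2, 11−8→G=1. Hits: 1.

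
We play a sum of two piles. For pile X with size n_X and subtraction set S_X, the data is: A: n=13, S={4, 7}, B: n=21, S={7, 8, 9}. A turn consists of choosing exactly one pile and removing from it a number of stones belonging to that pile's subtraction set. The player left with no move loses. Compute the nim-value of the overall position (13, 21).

0

Pile A, S = {4, 7}:
G(0) = 0
G(1) = mex{} = 0
G(2) = mex{} = 0
G(3) = mex{} = 0
G(4) = mex{0} = 1
G(5) = mex{0} = 1
G(6) = mex{0} = 1
G(7) = mex{0,0} = 1
G(8) = mex{1,0} = 2
G(9) = mex{1,0} = 2
G(10) = mex{1,0} = 2
G(11) = mex{1,1} = 0
G(12) = mex{2,1} = 0
G(13) = mex{2,1} = 0
G_A(13) = 0.
Pile B, S = {7, 8, 9}:
G(0) = 0
G(1) = mex{} = 0
G(2) = mex{} = 0
G(3) = mex{} = 0
G(4) = mex{} = 0
G(5) = mex{} = 0
G(6) = mex{} = 0
G(7) = mex{0} = 1
G(8) = mex{0,0} = 1
G(9) = mex{0,0,0} = 1
G(10) = mex{0,0,0} = 1
G(11) = mex{0,0,0} = 1
G(12) = mex{0,0,0} = 1
G(13) = mex{0,0,0} = 1
G(14) = mex{1,0,0} = 2
G(15) = mex{1,1,0} = 2
G(16) = mex{1,1,1} = 0
G(17) = mex{1,1,1} = 0
G(18) = mex{1,1,1} = 0
G(19) = mex{1,1,1} = 0
G(20) = mex{1,1,1} = 0
G(21) = mex{2,1,1} = 0
G_B(21) = 0.
Combined Grundy value = 0 ⊕ 0 = 0.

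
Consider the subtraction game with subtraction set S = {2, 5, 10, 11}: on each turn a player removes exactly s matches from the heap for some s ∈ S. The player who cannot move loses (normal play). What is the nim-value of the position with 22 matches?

G(0) = 0
G(1) = mex{} = 0
G(2) = mex{0} = 1
G(3) = mex{0} = 1
G(4) = mex{1} = 0
G(5) = mex{1,0} = 2
G(6) = mex{0,0} = 1
G(7) = mex{2,1} = 0
G(8) = mex{1,1} = 0
G(9) = mex{0,0} = 1
G(10) = mex{0,2,0} = 1
G(11) = mex{1,1,0,0} = 2
G(12) = mex{1,0,1,0} = 2
G(13) = mex{2,0,1,1} = 3
G(14) = mex{2,1,0,1} = 3
G(15) = mex{3,1,2,0} = 4
G(16) = mex{3,2,1,2} = 0
G(17) = mex{4,2,0,1} = 3
G(18) = mex{0,3,0,0} = 1
G(19) = mex{3,3,1,0} = 2
G(20) = mex{1,4,1,1} = 0
G(21) = mex{2,0,2,1} = 3
G(22) = mex{0,3,2,2} = 1

1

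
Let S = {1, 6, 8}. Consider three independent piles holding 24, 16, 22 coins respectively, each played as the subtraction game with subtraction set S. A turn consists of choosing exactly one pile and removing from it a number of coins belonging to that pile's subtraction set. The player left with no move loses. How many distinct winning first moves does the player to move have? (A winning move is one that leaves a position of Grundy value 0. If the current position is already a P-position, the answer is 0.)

All piles use S = {1, 6, 8}:
G(0) = 0
G(1) = mex{0} = 1
G(2) = mex{1} = 0
G(3) = mex{0} = 1
G(4) = mex{1} = 0
G(5) = mex{0} = 1
G(6) = mex{1,0} = 2
G(7) = mex{2,1} = 0
G(8) = mex{0,0,0} = 1
G(9) = mex{1,1,1} = 0
G(10) = mex{0,0,0} = 1
G(11) = mex{1,1,1} = 0
G(12) = mex{0,2,0} = 1
G(13) = mex{1,0,1} = 2
G(14) = mex{2,1,2} = 0
G(15) = mex{0,0,0} = 1
G(16) = mex{1,1,1} = 0
G(17) = mex{0,0,0} = 1
G(18) = mex{1,1,1} = 0
G(19) = mex{0,2,0} = 1
G(20) = mex{1,0,1} = 2
G(21) = mex{2,1,2} = 0
G(22) = mex{0,0,0} = 1
G(23) = mex{1,1,1} = 0
G(24) = mex{0,0,0} = 1
Pile A: G(24) = 1.
Pile B: G(16) = 0.
Pile C: G(22) = 1.
Combined Grundy value = 1 ⊕ 0 ⊕ 1 = 0.
A winning move leaves total XOR = 0, i.e. changes one component's Grundy value g to g ⊕ X where X is the current total.
Pile A: target g' = 1⊕0 = 1, but every legal move changes the Grundy value (mex property), so 0 moves.
Pile B: target g' = 0⊕0 = 0, but every legal move changes the Grundy value (mex property), so 0 moves.
Pile C: target g' = 1⊕0 = 1, but every legal move changes the Grundy value (mex property), so 0 moves.

0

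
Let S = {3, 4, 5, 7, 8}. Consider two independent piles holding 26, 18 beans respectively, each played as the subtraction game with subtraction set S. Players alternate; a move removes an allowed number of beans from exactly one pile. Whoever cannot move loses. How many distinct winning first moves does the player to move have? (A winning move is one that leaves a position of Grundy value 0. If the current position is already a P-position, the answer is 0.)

All piles use S = {3, 4, 5, 7, 8}:
G(0) = 0
G(1) = mex{} = 0
G(2) = mex{} = 0
G(3) = mex{0} = 1
G(4) = mex{0,0} = 1
G(5) = mex{0,0,0} = 1
G(6) = mex{1,0,0} = 2
G(7) = mex{1,1,0,0} = 2
G(8) = mex{1,1,1,0,0} = 2
G(9) = mex{2,1,1,0,0} = 3
G(10) = mex{2,2,1,1,0} = 3
G(11) = mex{2,2,2,1,1} = 0
G(12) = mex{3,2,2,1,1} = 0
G(13) = mex{3,3,2,2,1} = 0
G(14) = mex{0,3,3,2,2} = 1
G(15) = mex{0,0,3,2,2} = 1
G(16) = mex{0,0,0,3,2} = 1
G(17) = mex{1,0,0,3,3} = 2
G(18) = mex{1,1,0,0,3} = 2
G(19) = mex{1,1,1,0,0} = 2
G(20) = mex{2,1,1,0,0} = 3
G(21) = mex{2,2,1,1,0} = 3
G(22) = mex{2,2,2,1,1} = 0
G(23) = mex{3,2,2,1,1} = 0
G(24) = mex{3,3,2,2,1} = 0
G(25) = mex{0,3,3,2,2} = 1
G(26) = mex{0,0,3,2,2} = 1
Pile A: G(26) = 1.
Pile B: G(18) = 2.
Combined Grundy value = 1 ⊕ 2 = 3.
A winning move leaves total XOR = 0, i.e. changes one component's Grundy value g to g ⊕ X where X is the current total.
Pile A: need g' = 1⊕3 = 2. Options: 26−3→G=0, 26−4→G=0, 26−5→G=3, 26−7→G=2, 26−8→G=2. Hits: 2.
Pile B: need g' = 2⊕3 = 1. Options: 18−3→G=1, 18−4→G=1, 18−5→G=0, 18−7→G=0, 18−8→G=3. Hits: 2.

4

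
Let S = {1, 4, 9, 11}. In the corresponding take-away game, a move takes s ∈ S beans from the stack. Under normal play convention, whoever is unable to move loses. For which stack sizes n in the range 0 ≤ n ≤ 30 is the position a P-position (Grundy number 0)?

0, 2, 5, 7, 10, 12, 15, 17, 20, 22, 25, 27, 30

n :  0  1  2  3  4  5  6  7  8  9 10 11 12 13 14 15 16 17 18 19 20 21 22 23 24 25 26 27 28 29 30
G :  0  1  0  1  2  0  1  0  1  2  0  1  0  1  2  0  1  0  1  2  0  1  0  1  2  0  1  0  1  2  0
P-positions are exactly the n with G(n) = 0.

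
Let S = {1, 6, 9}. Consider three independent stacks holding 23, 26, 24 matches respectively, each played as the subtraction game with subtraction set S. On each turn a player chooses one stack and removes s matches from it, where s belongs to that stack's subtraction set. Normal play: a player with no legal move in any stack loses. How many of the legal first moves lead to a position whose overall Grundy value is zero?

2

All stacks use S = {1, 6, 9}:
G(0) = 0
G(1) = mex{0} = 1
G(2) = mex{1} = 0
G(3) = mex{0} = 1
G(4) = mex{1} = 0
G(5) = mex{0} = 1
G(6) = mex{1,0} = 2
G(7) = mex{2,1} = 0
G(8) = mex{0,0} = 1
G(9) = mex{1,1,0} = 2
G(10) = mex{2,0,1} = 3
G(11) = mex{3,1,0} = 2
G(12) = mex{2,2,1} = 0
G(13) = mex{0,0,0} = 1
G(14) = mex{1,1,1} = 0
G(15) = mex{0,2,2} = 1
G(16) = mex{1,3,0} = 2
G(17) = mex{2,2,1} = 0
G(18) = mex{0,0,2} = 1
G(19) = mex{1,1,3} = 0
G(20) = mex{0,0,2} = 1
G(21) = mex{1,1,0} = 2
G(22) = mex{2,2,1} = 0
G(23) = mex{0,0,0} = 1
G(24) = mex{1,1,1} = 0
G(25) = mex{0,0,2} = 1
G(26) = mex{1,1,0} = 2
Stack A: G(23) = 1.
Stack B: G(26) = 2.
Stack C: G(24) = 0.
Combined Grundy value = 1 ⊕ 2 ⊕ 0 = 3.
A winning move leaves total XOR = 0, i.e. changes one component's Grundy value g to g ⊕ X where X is the current total.
Stack A: need g' = 1⊕3 = 2. Options: 23−1→G=0, 23−6→G=0, 23−9→G=0. Hits: 0.
Stack B: need g' = 2⊕3 = 1. Options: 26−1→G=1, 26−6→G=1, 26−9→G=0. Hits: 2.
Stack C: need g' = 0⊕3 = 3. Options: 24−1→G=1, 24−6→G=1, 24−9→G=1. Hits: 0.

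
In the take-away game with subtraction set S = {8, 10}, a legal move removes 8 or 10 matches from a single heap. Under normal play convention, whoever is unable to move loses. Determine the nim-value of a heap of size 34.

2

n :  0  1  2  3  4  5  6  7  8  9 10 11 12 13 14 15 16 17 18 19 20 21 22 23 24 25 26 27 28 29 30 31 32 33 34
G :  0  0  0  0  0  0  0  0  1  1  1  1  1  1  1  1  2  2  0  0  0  0  0  0  0  0  1  1  1  1  1  1  1  1  2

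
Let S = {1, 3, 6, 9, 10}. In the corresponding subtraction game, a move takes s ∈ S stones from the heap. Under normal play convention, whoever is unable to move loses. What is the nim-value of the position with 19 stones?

G(0) = 0
G(1) = mex{0} = 1
G(2) = mex{1} = 0
G(3) = mex{0,0} = 1
G(4) = mex{1,1} = 0
G(5) = mex{0,0} = 1
G(6) = mex{1,1,0} = 2
G(7) = mex{2,0,1} = 3
G(8) = mex{3,1,0} = 2
G(9) = mex{2,2,1,0} = 3
G(10) = mex{3,3,0,1,0} = 2
G(11) = mex{2,2,1,0,1} = 3
G(12) = mex{3,3,2,1,0} = 4
G(13) = mex{4,2,3,0,1} = 5
G(14) = mex{5,3,2,1,0} = 4
G(15) = mex{4,4,3,2,1} = 0
G(16) = mex{0,5,2,3,2} = 1
G(17) = mex{1,4,3,2,3} = 0
G(18) = mex{0,0,4,3,2} = 1
G(19) = mex{1,1,5,2,3} = 0

0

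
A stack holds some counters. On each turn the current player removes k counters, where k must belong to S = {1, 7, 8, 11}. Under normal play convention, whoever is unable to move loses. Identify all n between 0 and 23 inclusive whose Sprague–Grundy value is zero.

0, 2, 4, 6, 16, 18, 20, 22

n :  0  1  2  3  4  5  6  7  8  9 10 11 12 13 14 15 16 17 18 19 20 21 22 23
G :  0  1  0  1  0  1  0  1  2  3  2  3  2  3  2  3  0  1  0  1  0  1  0  1
P-positions are exactly the n with G(n) = 0.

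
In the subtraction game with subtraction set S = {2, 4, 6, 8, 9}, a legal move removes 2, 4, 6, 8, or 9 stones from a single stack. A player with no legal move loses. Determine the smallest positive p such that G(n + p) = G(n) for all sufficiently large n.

11

G(0) = 0
G(1) = mex{} = 0
G(2) = mex{0} = 1
G(3) = mex{0} = 1
G(4) = mex{1,0} = 2
G(5) = mex{1,0} = 2
G(6) = mex{2,1,0} = 3
G(7) = mex{2,1,0} = 3
G(8) = mex{3,2,1,0} = 4
G(9) = mex{3,2,1,0,0} = 4
G(10) = mex{4,3,2,1,0} = 5
G(11) = mex{4,3,2,1,1} = 0
G(12) = mex{5,4,3,2,1} = 0
G(13) = mex{0,4,3,2,2} = 1
G(14) = mex{0,5,4,3,2} = 1
G(15) = mex{1,0,4,3,3} = 2
G(16) = mex{1,0,5,4,3} = 2
G(17) = mex{2,1,0,4,4} = 3
G(18) = mex{2,1,0,5,4} = 3
G(19) = mex{3,2,1,0,5} = 4
G(20) = mex{3,2,1,0,0} = 4
G(21) = mex{4,3,2,1,0} = 5
G(22) = mex{4,3,2,1,1} = 0
G(23) = mex{5,4,3,2,1} = 0
G(n+11) = G(n) holds for n = 0,…,8 (a full window of length max(S) = 9), so the sequence is purely periodic with period 11.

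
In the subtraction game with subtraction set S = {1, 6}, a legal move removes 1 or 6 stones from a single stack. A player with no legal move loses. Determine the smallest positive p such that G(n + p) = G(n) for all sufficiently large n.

n :  0  1  2  3  4  5  6  7  8  9 10 11 12 13 14 15
G :  0  1  0  1  0  1  2  0  1  0  1  0  1  2  0  1
G(n+7) = G(n) holds for n = 0,…,5 (a full window of length max(S) = 6), so the sequence is purely periodic with period 7.

7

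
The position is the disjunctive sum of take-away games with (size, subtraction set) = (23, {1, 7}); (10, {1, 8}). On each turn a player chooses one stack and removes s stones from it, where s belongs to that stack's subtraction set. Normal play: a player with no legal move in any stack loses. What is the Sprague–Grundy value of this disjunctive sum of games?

0

Stack A, S = {1, 7}:
n :  0  1  2  3  4  5  6  7  8  9 10 11 12 13 14 15 16 17 18 19 20 21 22 23
G :  0  1  0  1  0  1  0  1  0  1  0  1  0  1  0  1  0  1  0  1  0  1  0  1
G_A(23) = 1.
Stack B, S = {1, 8}:
n :  0  1  2  3  4  5  6  7  8  9 10
G :  0  1  0  1  0  1  0  1  2  0  1
G_B(10) = 1.
Combined Grundy value = 1 ⊕ 1 = 0.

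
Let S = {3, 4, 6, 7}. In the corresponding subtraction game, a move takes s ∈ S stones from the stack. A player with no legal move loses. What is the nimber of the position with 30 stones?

G(0) = 0
G(1) = mex{} = 0
G(2) = mex{} = 0
G(3) = mex{0} = 1
G(4) = mex{0,0} = 1
G(5) = mex{0,0} = 1
G(6) = mex{1,0,0} = 2
G(7) = mex{1,1,0,0} = 2
G(8) = mex{1,1,0,0} = 2
G(9) = mex{2,1,1,0} = 3
G(10) = mex{2,2,1,1} = 0
G(11) = mex{2,2,1,1} = 0
G(12) = mex{3,2,2,1} = 0
G(13) = mex{0,3,2,2} = 1
G(14) = mex{0,0,2,2} = 1
G(15) = mex{0,0,3,2} = 1
G(16) = mex{1,0,0,3} = 2
G(17) = mex{1,1,0,0} = 2
G(18) = mex{1,1,0,0} = 2
G(19) = mex{2,1,1,0} = 3
G(20) = mex{2,2,1,1} = 0
G(21) = mex{2,2,1,1} = 0
G(22) = mex{3,2,2,1} = 0
G(23) = mex{0,3,2,2} = 1
G(24) = mex{0,0,2,2} = 1
G(25) = mex{0,0,3,2} = 1
G(26) = mex{1,0,0,3} = 2
G(27) = mex{1,1,0,0} = 2
G(28) = mex{1,1,0,0} = 2
G(29) = mex{2,1,1,0} = 3
G(30) = mex{2,2,1,1} = 0

0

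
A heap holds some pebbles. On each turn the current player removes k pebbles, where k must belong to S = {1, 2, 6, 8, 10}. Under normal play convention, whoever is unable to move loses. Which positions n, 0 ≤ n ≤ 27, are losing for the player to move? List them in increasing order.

n :  0  1  2  3  4  5  6  7  8  9 10 11 12 13 14 15 16 17 18 19 20 21 22 23 24 25 26 27
G :  0  1  2  0  1  2  3  0  1  2  3  4  0  1  2  3  0  1  2  0  1  2  3  0  1  2  3  4
P-positions are exactly the n with G(n) = 0.

0, 3, 7, 12, 16, 19, 23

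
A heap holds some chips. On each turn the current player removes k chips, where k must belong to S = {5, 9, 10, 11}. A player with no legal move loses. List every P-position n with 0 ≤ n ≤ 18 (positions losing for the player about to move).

n :  0  1  2  3  4  5  6  7  8  9 10 11 12 13 14 15 16 17 18
G :  0  0  0  0  0  1  1  1  1  1  2  2  2  2  2  3  0  0  0
P-positions are exactly the n with G(n) = 0.

0, 1, 2, 3, 4, 16, 17, 18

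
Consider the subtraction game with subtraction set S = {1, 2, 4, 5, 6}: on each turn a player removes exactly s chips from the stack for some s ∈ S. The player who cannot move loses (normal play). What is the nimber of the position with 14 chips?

G(0) = 0
G(1) = mex{0} = 1
G(2) = mex{1,0} = 2
G(3) = mex{2,1} = 0
G(4) = mex{0,2,0} = 1
G(5) = mex{1,0,1,0} = 2
G(6) = mex{2,1,2,1,0} = 3
G(7) = mex{3,2,0,2,1} = 4
G(8) = mex{4,3,1,0,2} = 5
G(9) = mex{5,4,2,1,0} = 3
G(10) = mex{3,5,3,2,1} = 0
G(11) = mex{0,3,4,3,2} = 1
G(12) = mex{1,0,5,4,3} = 2
G(13) = mex{2,1,3,5,4} = 0
G(14) = mex{0,2,0,3,5} = 1

1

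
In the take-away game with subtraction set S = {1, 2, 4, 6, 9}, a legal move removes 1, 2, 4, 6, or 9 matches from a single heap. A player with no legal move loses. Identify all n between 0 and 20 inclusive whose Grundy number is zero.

G(0) = 0
G(1) = mex{0} = 1
G(2) = mex{1,0} = 2
G(3) = mex{2,1} = 0
G(4) = mex{0,2,0} = 1
G(5) = mex{1,0,1} = 2
G(6) = mex{2,1,2,0} = 3
G(7) = mex{3,2,0,1} = 4
G(8) = mex{4,3,1,2} = 0
G(9) = mex{0,4,2,0,0} = 1
G(10) = mex{1,0,3,1,1} = 2
G(11) = mex{2,1,4,2,2} = 0
G(12) = mex{0,2,0,3,0} = 1
G(13) = mex{1,0,1,4,1} = 2
G(14) = mex{2,1,2,0,2} = 3
G(15) = mex{3,2,0,1,3} = 4
G(16) = mex{4,3,1,2,4} = 0
G(17) = mex{0,4,2,0,0} = 1
G(18) = mex{1,0,3,1,1} = 2
G(19) = mex{2,1,4,2,2} = 0
G(20) = mex{0,2,0,3,0} = 1
P-positions are exactly the n with G(n) = 0.

0, 3, 8, 11, 16, 19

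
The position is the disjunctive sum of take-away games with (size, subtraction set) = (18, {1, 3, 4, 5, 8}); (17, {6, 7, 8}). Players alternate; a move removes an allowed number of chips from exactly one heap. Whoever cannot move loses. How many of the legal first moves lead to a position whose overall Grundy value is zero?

Heap A, S = {1, 3, 4, 5, 8}:
G(0) = 0
G(1) = mex{0} = 1
G(2) = mex{1} = 0
G(3) = mex{0,0} = 1
G(4) = mex{1,1,0} = 2
G(5) = mex{2,0,1,0} = 3
G(6) = mex{3,1,0,1} = 2
G(7) = mex{2,2,1,0} = 3
G(8) = mex{3,3,2,1,0} = 4
G(9) = mex{4,2,3,2,1} = 0
G(10) = mex{0,3,2,3,0} = 1
G(11) = mex{1,4,3,2,1} = 0
G(12) = mex{0,0,4,3,2} = 1
G(13) = mex{1,1,0,4,3} = 2
G(14) = mex{2,0,1,0,2} = 3
G(15) = mex{3,1,0,1,3} = 2
G(16) = mex{2,2,1,0,4} = 3
G(17) = mex{3,3,2,1,0} = 4
G(18) = mex{4,2,3,2,1} = 0
G_A(18) = 0.
Heap B, S = {6, 7, 8}:
G(0) = 0
G(1) = mex{} = 0
G(2) = mex{} = 0
G(3) = mex{} = 0
G(4) = mex{} = 0
G(5) = mex{} = 0
G(6) = mex{0} = 1
G(7) = mex{0,0} = 1
G(8) = mex{0,0,0} = 1
G(9) = mex{0,0,0} = 1
G(10) = mex{0,0,0} = 1
G(11) = mex{0,0,0} = 1
G(12) = mex{1,0,0} = 2
G(13) = mex{1,1,0} = 2
G(14) = mex{1,1,1} = 0
G(15) = mex{1,1,1} = 0
G(16) = mex{1,1,1} = 0
G(17) = mex{1,1,1} = 0
G_B(17) = 0.
Combined Grundy value = 0 ⊕ 0 = 0.
A winning move leaves total XOR = 0, i.e. changes one component's Grundy value g to g ⊕ X where X is the current total.
Heap A: target g' = 0⊕0 = 0, but every legal move changes the Grundy value (mex property), so 0 moves.
Heap B: target g' = 0⊕0 = 0, but every legal move changes the Grundy value (mex property), so 0 moves.

0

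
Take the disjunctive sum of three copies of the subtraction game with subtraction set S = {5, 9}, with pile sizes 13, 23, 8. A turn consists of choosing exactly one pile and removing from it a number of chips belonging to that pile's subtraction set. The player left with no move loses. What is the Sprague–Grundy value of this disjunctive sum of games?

All piles use S = {5, 9}:
G(0) = 0
G(1) = mex{} = 0
G(2) = mex{} = 0
G(3) = mex{} = 0
G(4) = mex{} = 0
G(5) = mex{0} = 1
G(6) = mex{0} = 1
G(7) = mex{0} = 1
G(8) = mex{0} = 1
G(9) = mex{0,0} = 1
G(10) = mex{1,0} = 2
G(11) = mex{1,0} = 2
G(12) = mex{1,0} = 2
G(13) = mex{1,0} = 2
G(14) = mex{1,1} = 0
G(15) = mex{2,1} = 0
G(16) = mex{2,1} = 0
G(17) = mex{2,1} = 0
G(18) = mex{2,1} = 0
G(19) = mex{0,2} = 1
G(20) = mex{0,2} = 1
G(21) = mex{0,2} = 1
G(22) = mex{0,2} = 1
G(23) = mex{0,0} = 1
Pile A: G(13) = 2.
Pile B: G(23) = 1.
Pile C: G(8) = 1.
Combined Grundy value = 2 ⊕ 1 ⊕ 1 = 2.

2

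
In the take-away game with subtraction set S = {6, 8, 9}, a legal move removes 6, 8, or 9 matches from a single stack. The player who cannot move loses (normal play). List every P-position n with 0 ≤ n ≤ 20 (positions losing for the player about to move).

G(0) = 0
G(1) = mex{} = 0
G(2) = mex{} = 0
G(3) = mex{} = 0
G(4) = mex{} = 0
G(5) = mex{} = 0
G(6) = mex{0} = 1
G(7) = mex{0} = 1
G(8) = mex{0,0} = 1
G(9) = mex{0,0,0} = 1
G(10) = mex{0,0,0} = 1
G(11) = mex{0,0,0} = 1
G(12) = mex{1,0,0} = 2
G(13) = mex{1,0,0} = 2
G(14) = mex{1,1,0} = 2
G(15) = mex{1,1,1} = 0
G(16) = mex{1,1,1} = 0
G(17) = mex{1,1,1} = 0
G(18) = mex{2,1,1} = 0
G(19) = mex{2,1,1} = 0
G(20) = mex{2,2,1} = 0
P-positions are exactly the n with G(n) = 0.

0, 1, 2, 3, 4, 5, 15, 16, 17, 18, 19, 20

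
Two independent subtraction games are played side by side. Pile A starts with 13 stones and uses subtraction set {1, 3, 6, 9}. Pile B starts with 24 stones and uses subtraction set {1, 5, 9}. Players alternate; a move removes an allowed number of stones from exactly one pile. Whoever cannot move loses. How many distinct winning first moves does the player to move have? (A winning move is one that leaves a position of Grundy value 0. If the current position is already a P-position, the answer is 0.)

5

Pile A, S = {1, 3, 6, 9}:
G(0) = 0
G(1) = mex{0} = 1
G(2) = mex{1} = 0
G(3) = mex{0,0} = 1
G(4) = mex{1,1} = 0
G(5) = mex{0,0} = 1
G(6) = mex{1,1,0} = 2
G(7) = mex{2,0,1} = 3
G(8) = mex{3,1,0} = 2
G(9) = mex{2,2,1,0} = 3
G(10) = mex{3,3,0,1} = 2
G(11) = mex{2,2,1,0} = 3
G(12) = mex{3,3,2,1} = 0
G(13) = mex{0,2,3,0} = 1
G_A(13) = 1.
Pile B, S = {1, 5, 9}:
G(0) = 0
G(1) = mex{0} = 1
G(2) = mex{1} = 0
G(3) = mex{0} = 1
G(4) = mex{1} = 0
G(5) = mex{0,0} = 1
G(6) = mex{1,1} = 0
G(7) = mex{0,0} = 1
G(8) = mex{1,1} = 0
G(9) = mex{0,0,0} = 1
G(10) = mex{1,1,1} = 0
G(11) = mex{0,0,0} = 1
G(12) = mex{1,1,1} = 0
G(13) = mex{0,0,0} = 1
G(14) = mex{1,1,1} = 0
G(15) = mex{0,0,0} = 1
G(16) = mex{1,1,1} = 0
G(17) = mex{0,0,0} = 1
G(18) = mex{1,1,1} = 0
G(19) = mex{0,0,0} = 1
G(20) = mex{1,1,1} = 0
G(21) = mex{0,0,0} = 1
G(22) = mex{1,1,1} = 0
G(23) = mex{0,0,0} = 1
G(24) = mex{1,1,1} = 0
G_B(24) = 0.
Combined Grundy value = 1 ⊕ 0 = 1.
A winning move leaves total XOR = 0, i.e. changes one component's Grundy value g to g ⊕ X where X is the current total.
Pile A: need g' = 1⊕1 = 0. Options: 13−1→G=0, 13−3→G=2, 13−6→G=3, 13−9→G=0. Hits: 2.
Pile B: need g' = 0⊕1 = 1. Options: 24−1→G=1, 24−5→G=1, 24−9→G=1. Hits: 3.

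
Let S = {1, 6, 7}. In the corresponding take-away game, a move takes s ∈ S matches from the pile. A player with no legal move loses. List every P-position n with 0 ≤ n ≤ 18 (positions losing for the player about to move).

n :  0  1  2  3  4  5  6  7  8  9 10 11 12 13 14 15 16 17 18
G :  0  1  0  1  0  1  2  3  2  3  2  3  0  1  0  1  0  1  2
P-positions are exactly the n with G(n) = 0.

0, 2, 4, 12, 14, 16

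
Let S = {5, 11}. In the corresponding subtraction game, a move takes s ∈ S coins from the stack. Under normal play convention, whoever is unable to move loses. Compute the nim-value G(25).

1

n :  0  1  2  3  4  5  6  7  8  9 10 11 12 13 14 15 16 17 18 19 20 21 22 23 24 25
G :  0  0  0  0  0  1  1  1  1  1  0  2  2  2  2  1  0  0  0  0  0  1  1  1  1  1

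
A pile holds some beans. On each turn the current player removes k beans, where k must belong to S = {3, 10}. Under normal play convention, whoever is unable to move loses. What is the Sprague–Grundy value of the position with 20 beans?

0

G(0) = 0
G(1) = mex{} = 0
G(2) = mex{} = 0
G(3) = mex{0} = 1
G(4) = mex{0} = 1
G(5) = mex{0} = 1
G(6) = mex{1} = 0
G(7) = mex{1} = 0
G(8) = mex{1} = 0
G(9) = mex{0} = 1
G(10) = mex{0,0} = 1
G(11) = mex{0,0} = 1
G(12) = mex{1,0} = 2
G(13) = mex{1,1} = 0
G(14) = mex{1,1} = 0
G(15) = mex{2,1} = 0
G(16) = mex{0,0} = 1
G(17) = mex{0,0} = 1
G(18) = mex{0,0} = 1
G(19) = mex{1,1} = 0
G(20) = mex{1,1} = 0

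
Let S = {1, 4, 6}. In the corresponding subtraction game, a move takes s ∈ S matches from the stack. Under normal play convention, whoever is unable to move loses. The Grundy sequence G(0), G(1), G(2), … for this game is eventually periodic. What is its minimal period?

5

G(0) = 0
G(1) = mex{0} = 1
G(2) = mex{1} = 0
G(3) = mex{0} = 1
G(4) = mex{1,0} = 2
G(5) = mex{2,1} = 0
G(6) = mex{0,0,0} = 1
G(7) = mex{1,1,1} = 0
G(8) = mex{0,2,0} = 1
G(9) = mex{1,0,1} = 2
G(10) = mex{2,1,2} = 0
G(11) = mex{0,0,0} = 1
G(12) = mex{1,1,1} = 0
G(13) = mex{0,2,0} = 1
G(14) = mex{1,0,1} = 2
G(n+5) = G(n) holds for n = 0,…,5 (a full window of length max(S) = 6), so the sequence is purely periodic with period 5.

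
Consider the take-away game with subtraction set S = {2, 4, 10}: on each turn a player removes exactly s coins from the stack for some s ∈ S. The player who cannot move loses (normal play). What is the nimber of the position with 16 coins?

n :  0  1  2  3  4  5  6  7  8  9 10 11 12 13 14 15 16
G :  0  0  1  1  2  2  0  0  1  1  2  2  0  0  1  1  2

2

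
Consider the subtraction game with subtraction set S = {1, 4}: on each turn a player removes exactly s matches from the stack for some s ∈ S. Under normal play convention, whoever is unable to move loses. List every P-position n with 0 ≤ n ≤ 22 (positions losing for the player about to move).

n :  0  1  2  3  4  5  6  7  8  9 10 11 12 13 14 15 16 17 18 19 20 21 22
G :  0  1  0  1  2  0  1  0  1  2  0  1  0  1  2  0  1  0  1  2  0  1  0
P-positions are exactly the n with G(n) = 0.

0, 2, 5, 7, 10, 12, 15, 17, 20, 22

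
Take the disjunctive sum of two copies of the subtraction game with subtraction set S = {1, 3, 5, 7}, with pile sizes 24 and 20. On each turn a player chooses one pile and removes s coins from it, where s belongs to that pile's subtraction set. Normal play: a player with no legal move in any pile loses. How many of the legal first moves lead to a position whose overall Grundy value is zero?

0

All piles use S = {1, 3, 5, 7}:
n :  0  1  2  3  4  5  6  7  8  9 10 11 12 13 14 15 16 17 18 19 20 21 22 23 24
G :  0  1  0  1  0  1  0  1  0  1  0  1  0  1  0  1  0  1  0  1  0  1  0  1  0
Pile A: G(24) = 0.
Pile B: G(20) = 0.
Combined Grundy value = 0 ⊕ 0 = 0.
A winning move leaves total XOR = 0, i.e. changes one component's Grundy value g to g ⊕ X where X is the current total.
Pile A: target g' = 0⊕0 = 0, but every legal move changes the Grundy value (mex property), so 0 moves.
Pile B: target g' = 0⊕0 = 0, but every legal move changes the Grundy value (mex property), so 0 moves.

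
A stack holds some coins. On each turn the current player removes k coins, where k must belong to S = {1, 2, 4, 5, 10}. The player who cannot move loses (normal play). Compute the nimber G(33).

0

G(0) = 0
G(1) = mex{0} = 1
G(2) = mex{1,0} = 2
G(3) = mex{2,1} = 0
G(4) = mex{0,2,0} = 1
G(5) = mex{1,0,1,0} = 2
G(6) = mex{2,1,2,1} = 0
G(7) = mex{0,2,0,2} = 1
G(8) = mex{1,0,1,0} = 2
G(9) = mex{2,1,2,1} = 0
G(10) = mex{0,2,0,2,0} = 1
G(11) = mex{1,0,1,0,1} = 2
G(12) = mex{2,1,2,1,2} = 0
G(13) = mex{0,2,0,2,0} = 1
G(14) = mex{1,0,1,0,1} = 2
G(15) = mex{2,1,2,1,2} = 0
G(16) = mex{0,2,0,2,0} = 1
G(17) = mex{1,0,1,0,1} = 2
G(18) = mex{2,1,2,1,2} = 0
G(19) = mex{0,2,0,2,0} = 1
G(20) = mex{1,0,1,0,1} = 2
G(21) = mex{2,1,2,1,2} = 0
G(22) = mex{0,2,0,2,0} = 1
G(23) = mex{1,0,1,0,1} = 2
G(24) = mex{2,1,2,1,2} = 0
G(25) = mex{0,2,0,2,0} = 1
G(26) = mex{1,0,1,0,1} = 2
G(27) = mex{2,1,2,1,2} = 0
G(28) = mex{0,2,0,2,0} = 1
G(29) = mex{1,0,1,0,1} = 2
G(30) = mex{2,1,2,1,2} = 0
G(31) = mex{0,2,0,2,0} = 1
G(32) = mex{1,0,1,0,1} = 2
G(33) = mex{2,1,2,1,2} = 0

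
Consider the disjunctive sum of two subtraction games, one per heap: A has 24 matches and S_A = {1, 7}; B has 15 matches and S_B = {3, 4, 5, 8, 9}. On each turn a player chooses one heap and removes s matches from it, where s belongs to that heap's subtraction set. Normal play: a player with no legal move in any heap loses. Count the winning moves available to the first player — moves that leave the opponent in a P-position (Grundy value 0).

3

Heap A, S = {1, 7}:
n :  0  1  2  3  4  5  6  7  8  9 10 11 12 13 14 15 16 17 18 19 20 21 22 23 24
G :  0  1  0  1  0  1  0  1  0  1  0  1  0  1  0  1  0  1  0  1  0  1  0  1  0
G_A(24) = 0.
Heap B, S = {3, 4, 5, 8, 9}:
n :  0  1  2  3  4  5  6  7  8  9 10 11 12 13 14 15
G :  0  0  0  1  1  1  2  2  2  3  3  3  0  0  0  1
G_B(15) = 1.
Combined Grundy value = 0 ⊕ 1 = 1.
A winning move leaves total XOR = 0, i.e. changes one component's Grundy value g to g ⊕ X where X is the current total.
Heap A: need g' = 0⊕1 = 1. Options: 24−1→G=1, 24−7→G=1. Hits: 2.
Heap B: need g' = 1⊕1 = 0. Options: 15−3→G=0, 15−4→G=3, 15−5→G=3, 15−8→G=2, 15−9→G=2. Hits: 1.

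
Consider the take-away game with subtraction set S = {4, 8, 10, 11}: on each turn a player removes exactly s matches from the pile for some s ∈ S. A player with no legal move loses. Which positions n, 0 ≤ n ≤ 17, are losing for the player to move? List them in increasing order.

n :  0  1  2  3  4  5  6  7  8  9 10 11 12 13 14 15 16 17
G :  0  0  0  0  1  1  1  1  2  2  2  2  3  3  3  0  0  0
P-positions are exactly the n with G(n) = 0.

0, 1, 2, 3, 15, 16, 17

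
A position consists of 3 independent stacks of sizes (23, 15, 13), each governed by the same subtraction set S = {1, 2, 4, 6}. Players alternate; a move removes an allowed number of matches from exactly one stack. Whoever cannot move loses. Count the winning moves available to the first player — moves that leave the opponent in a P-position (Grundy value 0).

All stacks use S = {1, 2, 4, 6}:
n :  0  1  2  3  4  5  6  7  8  9 10 11 12 13 14 15 16 17 18 19 20 21 22 23
G :  0  1  2  0  1  2  3  4  0  1  2  0  1  2  3  4  0  1  2  0  1  2  3  4
Stack A: G(23) = 4.
Stack B: G(15) = 4.
Stack C: G(13) = 2.
Combined Grundy value = 4 ⊕ 4 ⊕ 2 = 2.
A winning move leaves total XOR = 0, i.e. changes one component's Grundy value g to g ⊕ X where X is the current total.
Stack A: need g' = 4⊕2 = 6. Options: 23−1→G=3, 23−2→G=2, 23−4→G=0, 23−6→G=1. Hits: 0.
Stack B: need g' = 4⊕2 = 6. Options: 15−1→G=3, 15−2→G=2, 15−4→G=0, 15−6→G=1. Hits: 0.
Stack C: need g' = 2⊕2 = 0. Options: 13−1→G=1, 13−2→G=0, 13−4→G=1, 13−6→G=4. Hits: 1.

1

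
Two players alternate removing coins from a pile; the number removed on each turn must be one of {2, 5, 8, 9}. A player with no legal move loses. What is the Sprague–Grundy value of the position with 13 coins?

n :  0  1  2  3  4  5  6  7  8  9 10 11 12 13
G :  0  0  1  1  0  2  1  0  2  1  3  0  2  1

1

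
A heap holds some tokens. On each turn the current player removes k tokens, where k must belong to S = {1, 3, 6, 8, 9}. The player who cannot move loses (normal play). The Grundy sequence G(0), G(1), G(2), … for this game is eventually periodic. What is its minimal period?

14

n :  0  1  2  3  4  5  6  7  8  9 10 11 12 13 14 15 16 17 18 19 20 21 22 23 24 25 26 27 28 29
G :  0  1  0  1  0  1  2  3  2  3  2  3  4  5  0  1  0  1  0  1  2  3  2  3  2  3  4  5  0  1
G(n+14) = G(n) holds for n = 0,…,8 (a full window of length max(S) = 9), so the sequence is purely periodic with period 14.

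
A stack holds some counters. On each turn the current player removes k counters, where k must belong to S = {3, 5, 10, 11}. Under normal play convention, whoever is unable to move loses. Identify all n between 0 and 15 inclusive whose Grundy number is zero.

0, 1, 2, 8, 9, 15

n :  0  1  2  3  4  5  6  7  8  9 10 11 12 13 14 15
G :  0  0  0  1  1  1  2  2  0  0  3  1  1  2  2  0
P-positions are exactly the n with G(n) = 0.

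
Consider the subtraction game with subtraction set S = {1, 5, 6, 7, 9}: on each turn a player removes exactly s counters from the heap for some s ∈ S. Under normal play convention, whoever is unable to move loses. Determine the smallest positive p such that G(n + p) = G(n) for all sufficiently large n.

12

n :  0  1  2  3  4  5  6  7  8  9 10 11 12 13 14 15 16 17 18 19 20 21 22 23 24 25
G :  0  1  0  1  0  1  2  3  2  3  2  3  0  1  0  1  0  1  2  3  2  3  2  3  0  1
G(n+12) = G(n) holds for n = 0,…,8 (a full window of length max(S) = 9), so the sequence is purely periodic with period 12.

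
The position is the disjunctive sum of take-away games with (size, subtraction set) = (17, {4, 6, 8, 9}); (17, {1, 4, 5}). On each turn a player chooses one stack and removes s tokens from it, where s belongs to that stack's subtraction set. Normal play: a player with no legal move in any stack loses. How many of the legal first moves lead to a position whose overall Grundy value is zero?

Stack A, S = {4, 6, 8, 9}:
G(0) = 0
G(1) = mex{} = 0
G(2) = mex{} = 0
G(3) = mex{} = 0
G(4) = mex{0} = 1
G(5) = mex{0} = 1
G(6) = mex{0,0} = 1
G(7) = mex{0,0} = 1
G(8) = mex{1,0,0} = 2
G(9) = mex{1,0,0,0} = 2
G(10) = mex{1,1,0,0} = 2
G(11) = mex{1,1,0,0} = 2
G(12) = mex{2,1,1,0} = 3
G(13) = mex{2,1,1,1} = 0
G(14) = mex{2,2,1,1} = 0
G(15) = mex{2,2,1,1} = 0
G(16) = mex{3,2,2,1} = 0
G(17) = mex{0,2,2,2} = 1
G_A(17) = 1.
Stack B, S = {1, 4, 5}:
n :  0  1  2  3  4  5  6  7  8  9 10 11 12 13 14 15 16 17
G :  0  1  0  1  2  3  2  3  0  1  0  1  2  3  2  3  0  1
G_B(17) = 1.
Combined Grundy value = 1 ⊕ 1 = 0.
A winning move leaves total XOR = 0, i.e. changes one component's Grundy value g to g ⊕ X where X is the current total.
Stack A: target g' = 1⊕0 = 1, but every legal move changes the Grundy value (mex property), so 0 moves.
Stack B: target g' = 1⊕0 = 1, but every legal move changes the Grundy value (mex property), so 0 moves.

0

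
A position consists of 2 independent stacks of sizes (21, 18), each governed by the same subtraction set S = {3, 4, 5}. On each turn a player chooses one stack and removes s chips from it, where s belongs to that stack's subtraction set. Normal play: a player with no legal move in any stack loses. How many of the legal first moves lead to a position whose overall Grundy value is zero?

All stacks use S = {3, 4, 5}:
n :  0  1  2  3  4  5  6  7  8  9 10 11 12 13 14 15 16 17 18 19 20 21
G :  0  0  0  1  1  1  2  2  0  0  0  1  1  1  2  2  0  0  0  1  1  1
Stack A: G(21) = 1.
Stack B: G(18) = 0.
Combined Grundy value = 1 ⊕ 0 = 1.
A winning move leaves total XOR = 0, i.e. changes one component's Grundy value g to g ⊕ X where X is the current total.
Stack A: need g' = 1⊕1 = 0. Options: 21−3→G=0, 21−4→G=0, 21−5→G=0. Hits: 3.
Stack B: need g' = 0⊕1 = 1. Options: 18−3→G=2, 18−4→G=2, 18−5→G=1. Hits: 1.

4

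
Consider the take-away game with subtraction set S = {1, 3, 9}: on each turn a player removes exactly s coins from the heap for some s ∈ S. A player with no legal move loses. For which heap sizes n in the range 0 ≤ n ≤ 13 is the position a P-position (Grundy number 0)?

G(0) = 0
G(1) = mex{0} = 1
G(2) = mex{1} = 0
G(3) = mex{0,0} = 1
G(4) = mex{1,1} = 0
G(5) = mex{0,0} = 1
G(6) = mex{1,1} = 0
G(7) = mex{0,0} = 1
G(8) = mex{1,1} = 0
G(9) = mex{0,0,0} = 1
G(10) = mex{1,1,1} = 0
G(11) = mex{0,0,0} = 1
G(12) = mex{1,1,1} = 0
G(13) = mex{0,0,0} = 1
P-positions are exactly the n with G(n) = 0.

0, 2, 4, 6, 8, 10, 12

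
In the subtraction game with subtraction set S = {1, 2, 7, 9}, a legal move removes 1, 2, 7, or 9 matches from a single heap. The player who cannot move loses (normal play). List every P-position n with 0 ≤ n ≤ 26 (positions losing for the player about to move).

n :  0  1  2  3  4  5  6  7  8  9 10 11 12 13 14 15 16 17 18 19 20 21 22 23 24 25 26
G :  0  1  2  0  1  2  0  1  2  3  4  0  1  2  0  1  2  0  1  2  3  4  0  1  2  0  1
P-positions are exactly the n with G(n) = 0.

0, 3, 6, 11, 14, 17, 22, 25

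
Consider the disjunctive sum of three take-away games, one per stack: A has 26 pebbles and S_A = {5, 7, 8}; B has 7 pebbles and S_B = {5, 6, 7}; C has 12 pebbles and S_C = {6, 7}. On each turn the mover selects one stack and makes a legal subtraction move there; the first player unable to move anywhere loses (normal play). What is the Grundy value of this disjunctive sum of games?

Stack A, S = {5, 7, 8}:
G(0) = 0
G(1) = mex{} = 0
G(2) = mex{} = 0
G(3) = mex{} = 0
G(4) = mex{} = 0
G(5) = mex{0} = 1
G(6) = mex{0} = 1
G(7) = mex{0,0} = 1
G(8) = mex{0,0,0} = 1
G(9) = mex{0,0,0} = 1
G(10) = mex{1,0,0} = 2
G(11) = mex{1,0,0} = 2
G(12) = mex{1,1,0} = 2
G(13) = mex{1,1,1} = 0
G(14) = mex{1,1,1} = 0
G(15) = mex{2,1,1} = 0
G(16) = mex{2,1,1} = 0
G(17) = mex{2,2,1} = 0
G(18) = mex{0,2,2} = 1
G(19) = mex{0,2,2} = 1
G(20) = mex{0,0,2} = 1
G(21) = mex{0,0,0} = 1
G(22) = mex{0,0,0} = 1
G(23) = mex{1,0,0} = 2
G(24) = mex{1,0,0} = 2
G(25) = mex{1,1,0} = 2
G(26) = mex{1,1,1} = 0
G_A(26) = 0.
Stack B, S = {5, 6, 7}:
n : 0 1 2 3 4 5 6 7
G : 0 0 0 0 0 1 1 1
G_B(7) = 1.
Stack C, S = {6, 7}:
G(0) = 0
G(1) = mex{} = 0
G(2) = mex{} = 0
G(3) = mex{} = 0
G(4) = mex{} = 0
G(5) = mex{} = 0
G(6) = mex{0} = 1
G(7) = mex{0,0} = 1
G(8) = mex{0,0} = 1
G(9) = mex{0,0} = 1
G(10) = mex{0,0} = 1
G(11) = mex{0,0} = 1
G(12) = mex{1,0} = 2
G_C(12) = 2.
Combined Grundy value = 0 ⊕ 1 ⊕ 2 = 3.

3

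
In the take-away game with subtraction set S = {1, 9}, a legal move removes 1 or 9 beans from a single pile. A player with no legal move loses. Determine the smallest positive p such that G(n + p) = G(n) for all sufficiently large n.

n :  0  1  2  3  4  5  6  7  8  9 10 11 12 13 14
G :  0  1  0  1  0  1  0  1  0  1  0  1  0  1  0
G(n+2) = G(n) holds for n = 0,…,8 (a full window of length max(S) = 9), so the sequence is purely periodic with period 2.

2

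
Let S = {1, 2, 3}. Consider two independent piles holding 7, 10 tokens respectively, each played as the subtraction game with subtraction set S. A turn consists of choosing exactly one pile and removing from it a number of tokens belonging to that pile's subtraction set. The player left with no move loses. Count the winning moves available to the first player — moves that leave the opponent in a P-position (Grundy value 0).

2

All piles use S = {1, 2, 3}:
n :  0  1  2  3  4  5  6  7  8  9 10
G :  0  1  2  3  0  1  2  3  0  1  2
Pile A: G(7) = 3.
Pile B: G(10) = 2.
Combined Grundy value = 3 ⊕ 2 = 1.
A winning move leaves total XOR = 0, i.e. changes one component's Grundy value g to g ⊕ X where X is the current total.
Pile A: need g' = 3⊕1 = 2. Options: 7−1→G=2, 7−2→G=1, 7−3→G=0. Hits: 1.
Pile B: need g' = 2⊕1 = 3. Options: 10−1→G=1, 10−2→G=0, 10−3→G=3. Hits: 1.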